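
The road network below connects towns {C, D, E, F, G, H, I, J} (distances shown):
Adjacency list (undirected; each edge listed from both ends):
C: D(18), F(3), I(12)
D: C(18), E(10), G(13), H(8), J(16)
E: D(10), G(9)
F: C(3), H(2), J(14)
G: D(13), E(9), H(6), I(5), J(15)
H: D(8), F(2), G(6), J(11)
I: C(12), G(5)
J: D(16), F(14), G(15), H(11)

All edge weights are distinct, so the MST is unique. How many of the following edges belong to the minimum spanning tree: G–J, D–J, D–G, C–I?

0

Kruskal: consider edges lightest-first.
F–H (2): add — endpoints in different components.
C–F (3): add — endpoints in different components.
G–I (5): add — endpoints in different components.
G–H (6): add — endpoints in different components.
D–H (8): add — endpoints in different components.
E–G (9): add — endpoints in different components.
D–E (10): skip — D and E already connected.
H–J (11): add — endpoints in different components.
MST edge set: {F–H, C–F, G–I, G–H, D–H, E–G, H–J}.
Of the listed edges, {} are in the MST → 0.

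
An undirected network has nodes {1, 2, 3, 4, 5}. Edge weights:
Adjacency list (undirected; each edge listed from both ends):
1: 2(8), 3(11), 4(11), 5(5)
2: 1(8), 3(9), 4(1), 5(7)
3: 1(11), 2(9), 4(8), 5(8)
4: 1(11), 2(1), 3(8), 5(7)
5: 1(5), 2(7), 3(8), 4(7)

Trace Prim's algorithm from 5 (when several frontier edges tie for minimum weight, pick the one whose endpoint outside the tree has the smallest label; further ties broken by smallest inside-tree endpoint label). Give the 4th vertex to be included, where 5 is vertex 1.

4

Grow the tree from 5 using Prim:
Step 1: cheapest edge leaving the tree is 1–5 (5); add 1.
Step 2: cheapest edge leaving the tree is 2–5 (7); add 2.
Step 3: cheapest edge leaving the tree is 2–4 (1); add 4.
Step 4: cheapest edge leaving the tree is 3–4 (8); add 3.
Vertex order: 5, 1, 2, 4, 3. The 4th vertex is 4.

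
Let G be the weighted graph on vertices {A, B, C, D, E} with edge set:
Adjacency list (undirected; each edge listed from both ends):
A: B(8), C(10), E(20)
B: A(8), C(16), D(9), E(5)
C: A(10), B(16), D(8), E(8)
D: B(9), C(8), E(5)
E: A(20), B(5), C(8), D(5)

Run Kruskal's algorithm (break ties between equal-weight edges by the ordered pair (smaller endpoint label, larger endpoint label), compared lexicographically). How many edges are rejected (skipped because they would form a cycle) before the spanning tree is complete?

0

Kruskal: consider edges lightest-first.
B—E (5): add. Components now {A} {B,E} {C} {D}
D—E (5): add. Components now {A} {B,D,E} {C}
A—B (8): add. Components now {A,B,D,E} {C}
C—D (8): add. Components now {A,B,C,D,E}
Edges rejected before the tree was complete: 0.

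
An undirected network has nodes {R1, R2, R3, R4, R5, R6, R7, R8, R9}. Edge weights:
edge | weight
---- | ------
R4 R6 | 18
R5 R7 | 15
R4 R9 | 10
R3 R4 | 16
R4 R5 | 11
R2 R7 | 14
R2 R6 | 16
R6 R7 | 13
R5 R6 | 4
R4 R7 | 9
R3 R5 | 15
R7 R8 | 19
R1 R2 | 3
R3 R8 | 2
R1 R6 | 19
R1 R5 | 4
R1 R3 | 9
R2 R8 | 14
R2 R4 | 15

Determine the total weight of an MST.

52

Kruskal: consider edges lightest-first.
R3 R8 (2): add — endpoints in different components.
R1 R2 (3): add — endpoints in different components.
R1 R5 (4): add — endpoints in different components.
R5 R6 (4): add — endpoints in different components.
R1 R3 (9): add — endpoints in different components.
R4 R7 (9): add — endpoints in different components.
R4 R9 (10): add — endpoints in different components.
R4 R5 (11): add — endpoints in different components.
MST edges: R3 R8, R1 R2, R1 R5, R5 R6, R1 R3, R4 R7, R4 R9, R4 R5; total weight 2+3+4+4+9+9+10+11 = 52.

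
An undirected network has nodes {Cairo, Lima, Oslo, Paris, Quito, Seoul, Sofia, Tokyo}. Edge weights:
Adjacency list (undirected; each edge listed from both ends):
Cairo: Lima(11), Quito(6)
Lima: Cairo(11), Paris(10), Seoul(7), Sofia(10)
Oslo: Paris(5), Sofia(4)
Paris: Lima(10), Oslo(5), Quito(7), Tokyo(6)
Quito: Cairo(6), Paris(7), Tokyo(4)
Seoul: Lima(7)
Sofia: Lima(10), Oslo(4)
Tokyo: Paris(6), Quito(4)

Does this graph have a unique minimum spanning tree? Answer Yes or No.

Sort edges by weight, then run Kruskal:
Oslo-Sofia (4): add — endpoints in different components.
Quito-Tokyo (4): add — endpoints in different components.
Oslo-Paris (5): add — endpoints in different components.
Cairo-Quito (6): add — endpoints in different components.
Paris-Tokyo (6): add — endpoints in different components.
Lima-Seoul (7): add — endpoints in different components.
Paris-Quito (7): skip — Quito and Paris already connected.
Lima-Paris (10): add — endpoints in different components.
Non-tree edge Lima-Sofia has weight 10, equal to the heaviest edge on its tree cycle — swapping gives another MST of the same weight. Not unique.

No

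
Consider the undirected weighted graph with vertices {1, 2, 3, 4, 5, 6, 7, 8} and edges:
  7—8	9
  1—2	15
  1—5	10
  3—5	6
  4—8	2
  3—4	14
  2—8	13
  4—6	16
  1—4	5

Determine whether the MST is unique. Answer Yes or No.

Yes

Kruskal's algorithm — process edges by increasing weight (ties by edge label):
4—8 (2): add — endpoints in different components.
1—4 (5): add — endpoints in different components.
3—5 (6): add — endpoints in different components.
7—8 (9): add — endpoints in different components.
1—5 (10): add — endpoints in different components.
2—8 (13): add — endpoints in different components.
3—4 (14): skip — 3 and 4 already connected.
1—2 (15): skip — 1 and 2 already connected.
4—6 (16): add — endpoints in different components.
Every non-tree edge has weight strictly greater than the heaviest edge on the tree path between its endpoints, so the MST is unique.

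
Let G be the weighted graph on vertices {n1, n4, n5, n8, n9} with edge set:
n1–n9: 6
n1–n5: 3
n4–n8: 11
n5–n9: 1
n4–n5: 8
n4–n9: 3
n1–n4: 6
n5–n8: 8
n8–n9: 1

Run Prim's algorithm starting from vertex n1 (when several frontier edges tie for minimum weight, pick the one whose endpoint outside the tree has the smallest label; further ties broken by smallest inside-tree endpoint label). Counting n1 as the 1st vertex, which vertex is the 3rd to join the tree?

n9

Grow the tree from n1 using Prim:
Step 1: frontier [n1–n5 3, n1–n4 6, n1–n9 6] → take n1–n5 (3); add n5.
Step 2: frontier [n1–n4 6, n1–n9 6, n5–n9 1, n4–n5 8, n5–n8 8] → take n5–n9 (1); add n9.
Step 3: frontier [n1–n4 6, n4–n5 8, n5–n8 8, n8–n9 1, n4–n9 3] → take n8–n9 (1); add n8.
Step 4: frontier [n1–n4 6, n4–n5 8, n4–n8 11, n4–n9 3] → take n4–n9 (3); add n4.
Vertex order: n1, n5, n9, n8, n4. The 3rd vertex is n9.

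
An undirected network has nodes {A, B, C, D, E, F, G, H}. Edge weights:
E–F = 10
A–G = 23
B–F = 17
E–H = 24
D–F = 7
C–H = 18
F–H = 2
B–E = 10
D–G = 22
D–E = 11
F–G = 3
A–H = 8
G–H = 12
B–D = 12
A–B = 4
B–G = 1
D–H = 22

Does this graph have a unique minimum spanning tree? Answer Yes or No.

No

Sort edges by weight, then run Kruskal:
B–G (1): add — endpoints in different components.
F–H (2): add — endpoints in different components.
F–G (3): add — endpoints in different components.
A–B (4): add — endpoints in different components.
D–F (7): add — endpoints in different components.
A–H (8): skip — A and H already connected.
B–E (10): add — endpoints in different components.
E–F (10): skip — E and F already connected.
D–E (11): skip — D and E already connected.
B–D (12): skip — B and D already connected.
G–H (12): skip — G and H already connected.
B–F (17): skip — B and F already connected.
C–H (18): add — endpoints in different components.
Non-tree edge E–F has weight 10, equal to the heaviest edge on its tree cycle — swapping gives another MST of the same weight. Not unique.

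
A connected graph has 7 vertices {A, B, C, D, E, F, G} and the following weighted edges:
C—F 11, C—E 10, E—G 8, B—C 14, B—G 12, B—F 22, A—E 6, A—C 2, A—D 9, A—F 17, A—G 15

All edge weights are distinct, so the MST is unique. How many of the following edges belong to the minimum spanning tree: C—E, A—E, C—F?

2

Kruskal's algorithm — process edges by increasing weight (ties by edge label):
A—C (2): add. Components now {A,C} {B} {D} {E} {F} {G}
A—E (6): add. Components now {A,C,E} {B} {D} {F} {G}
E—G (8): add. Components now {A,C,E,G} {B} {D} {F}
A—D (9): add. Components now {A,C,D,E,G} {B} {F}
C—E (10): skip — C and E already connected.
C—F (11): add. Components now {A,C,D,E,F,G} {B}
B—G (12): add. Components now {A,B,C,D,E,F,G}
MST edge set: {A—C, A—E, E—G, A—D, C—F, B—G}.
Of the listed edges, {A—E, C—F} are in the MST → 2.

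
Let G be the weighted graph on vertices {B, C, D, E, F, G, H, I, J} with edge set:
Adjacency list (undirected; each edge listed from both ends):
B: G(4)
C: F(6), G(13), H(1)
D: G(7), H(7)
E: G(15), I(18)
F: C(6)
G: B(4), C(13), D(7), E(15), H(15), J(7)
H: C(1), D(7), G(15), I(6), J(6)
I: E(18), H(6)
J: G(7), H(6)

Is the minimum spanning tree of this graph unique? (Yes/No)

Kruskal: consider edges lightest-first.
C-H (1): add — endpoints in different components.
B-G (4): add — endpoints in different components.
C-F (6): add — endpoints in different components.
H-I (6): add — endpoints in different components.
H-J (6): add — endpoints in different components.
D-G (7): add — endpoints in different components.
D-H (7): add — endpoints in different components.
G-J (7): skip — G and J already connected.
C-G (13): skip — C and G already connected.
E-G (15): add — endpoints in different components.
Non-tree edge G-J has weight 7, equal to the heaviest edge on its tree cycle — swapping gives another MST of the same weight. Not unique.

No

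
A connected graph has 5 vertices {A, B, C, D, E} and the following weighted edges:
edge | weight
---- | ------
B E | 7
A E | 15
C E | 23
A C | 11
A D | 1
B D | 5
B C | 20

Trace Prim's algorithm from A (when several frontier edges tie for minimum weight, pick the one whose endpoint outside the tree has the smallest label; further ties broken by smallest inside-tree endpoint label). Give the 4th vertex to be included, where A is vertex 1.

E

Prim's algorithm from A:
Step 1: frontier [A D 1, A C 11, A E 15] → take A D (1); add D.
Step 2: frontier [A C 11, A E 15, B D 5] → take B D (5); add B.
Step 3: frontier [A C 11, A E 15, B E 7, B C 20] → take B E (7); add E.
Step 4: frontier [A C 11, B C 20, C E 23] → take A C (11); add C.
Vertex order: A, D, B, E, C. The 4th vertex is E.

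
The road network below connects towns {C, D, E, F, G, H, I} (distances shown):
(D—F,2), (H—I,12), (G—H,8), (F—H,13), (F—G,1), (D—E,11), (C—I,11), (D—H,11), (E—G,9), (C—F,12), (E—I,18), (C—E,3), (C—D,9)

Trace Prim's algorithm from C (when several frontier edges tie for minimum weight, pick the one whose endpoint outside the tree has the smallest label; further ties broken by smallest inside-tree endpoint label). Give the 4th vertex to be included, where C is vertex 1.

Prim's algorithm from C:
Step 1: cheapest edge leaving the tree is C—E (3); add E.
Step 2: cheapest edge leaving the tree is C—D (9); add D.
Step 3: cheapest edge leaving the tree is D—F (2); add F.
Step 4: cheapest edge leaving the tree is F—G (1); add G.
Step 5: cheapest edge leaving the tree is G—H (8); add H.
Step 6: cheapest edge leaving the tree is C—I (11); add I.
Vertex order: C, E, D, F, G, H, I. The 4th vertex is F.

F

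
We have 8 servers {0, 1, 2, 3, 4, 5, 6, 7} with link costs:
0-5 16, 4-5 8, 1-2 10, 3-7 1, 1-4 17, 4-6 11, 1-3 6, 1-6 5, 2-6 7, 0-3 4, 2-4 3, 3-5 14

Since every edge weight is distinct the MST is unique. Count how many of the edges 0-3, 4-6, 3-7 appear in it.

Sort edges by weight, then run Kruskal:
3-7 (1): add — endpoints in different components.
2-4 (3): add — endpoints in different components.
0-3 (4): add — endpoints in different components.
1-6 (5): add — endpoints in different components.
1-3 (6): add — endpoints in different components.
2-6 (7): add — endpoints in different components.
4-5 (8): add — endpoints in different components.
MST edge set: {3-7, 2-4, 0-3, 1-6, 1-3, 2-6, 4-5}.
Of the listed edges, {0-3, 3-7} are in the MST → 2.

2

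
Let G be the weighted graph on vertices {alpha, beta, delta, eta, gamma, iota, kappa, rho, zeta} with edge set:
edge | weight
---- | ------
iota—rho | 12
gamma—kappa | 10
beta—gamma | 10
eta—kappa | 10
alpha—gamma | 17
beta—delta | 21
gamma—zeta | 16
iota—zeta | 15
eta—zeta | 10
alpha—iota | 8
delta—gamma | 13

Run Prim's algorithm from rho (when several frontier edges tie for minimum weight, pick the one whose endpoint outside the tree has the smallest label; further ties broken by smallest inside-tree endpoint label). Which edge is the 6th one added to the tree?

gamma-kappa

Prim's algorithm from rho:
Step 1: frontier [iota—rho 12] → take iota—rho (12); add iota.
Step 2: frontier [alpha—iota 8, iota—zeta 15] → take alpha—iota (8); add alpha.
Step 3: frontier [alpha—gamma 17, iota—zeta 15] → take iota—zeta (15); add zeta.
Step 4: frontier [alpha—gamma 17, eta—zeta 10, gamma—zeta 16] → take eta—zeta (10); add eta.
Step 5: frontier [alpha—gamma 17, eta—kappa 10, gamma—zeta 16] → take eta—kappa (10); add kappa.
Step 6: frontier [alpha—gamma 17, gamma—kappa 10, gamma—zeta 16] → take gamma—kappa (10); add gamma.
Step 7: frontier [beta—gamma 10, delta—gamma 13] → take beta—gamma (10); add beta.
Step 8: frontier [beta—delta 21, delta—gamma 13] → take delta—gamma (13); add delta.
The 6th edge added is gamma—kappa.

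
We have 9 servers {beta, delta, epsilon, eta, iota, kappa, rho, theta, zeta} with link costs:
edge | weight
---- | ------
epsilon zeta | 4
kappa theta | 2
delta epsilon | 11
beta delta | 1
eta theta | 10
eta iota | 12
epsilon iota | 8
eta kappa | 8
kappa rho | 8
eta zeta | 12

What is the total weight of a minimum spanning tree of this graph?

54

Kruskal's algorithm — process edges by increasing weight (ties by edge label):
beta delta (1): add — endpoints in different components.
kappa theta (2): add — endpoints in different components.
epsilon zeta (4): add — endpoints in different components.
epsilon iota (8): add — endpoints in different components.
eta kappa (8): add — endpoints in different components.
kappa rho (8): add — endpoints in different components.
eta theta (10): skip — theta and eta already connected.
delta epsilon (11): add — endpoints in different components.
eta iota (12): add — endpoints in different components.
MST edges: beta delta, kappa theta, epsilon zeta, epsilon iota, eta kappa, kappa rho, delta epsilon, eta iota; total weight 1+2+4+8+8+8+11+12 = 54.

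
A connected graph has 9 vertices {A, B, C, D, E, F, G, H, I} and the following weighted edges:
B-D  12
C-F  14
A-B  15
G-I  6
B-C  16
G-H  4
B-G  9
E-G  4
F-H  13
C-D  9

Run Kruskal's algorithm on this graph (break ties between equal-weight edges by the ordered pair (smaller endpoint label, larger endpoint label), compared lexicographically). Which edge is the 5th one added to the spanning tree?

Kruskal's algorithm — process edges by increasing weight (ties by edge label):
E-G (4): add — endpoints in different components.
G-H (4): add — endpoints in different components.
G-I (6): add — endpoints in different components.
B-G (9): add — endpoints in different components.
C-D (9): add — endpoints in different components.
B-D (12): add — endpoints in different components.
F-H (13): add — endpoints in different components.
C-F (14): skip — C and F already connected.
A-B (15): add — endpoints in different components.
The 5th edge added is C-D.

C-D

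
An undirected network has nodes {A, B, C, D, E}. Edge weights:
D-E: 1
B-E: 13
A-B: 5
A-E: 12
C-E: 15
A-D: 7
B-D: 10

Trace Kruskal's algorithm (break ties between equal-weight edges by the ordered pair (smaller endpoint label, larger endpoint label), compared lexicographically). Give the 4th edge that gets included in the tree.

Kruskal: consider edges lightest-first.
D-E (1): add. Components now {A} {B} {C} {D,E}
A-B (5): add. Components now {A,B} {C} {D,E}
A-D (7): add. Components now {A,B,D,E} {C}
B-D (10): skip — B and D already connected.
A-E (12): skip — A and E already connected.
B-E (13): skip — B and E already connected.
C-E (15): add. Components now {A,B,C,D,E}
The 4th edge added is C-E.

C-E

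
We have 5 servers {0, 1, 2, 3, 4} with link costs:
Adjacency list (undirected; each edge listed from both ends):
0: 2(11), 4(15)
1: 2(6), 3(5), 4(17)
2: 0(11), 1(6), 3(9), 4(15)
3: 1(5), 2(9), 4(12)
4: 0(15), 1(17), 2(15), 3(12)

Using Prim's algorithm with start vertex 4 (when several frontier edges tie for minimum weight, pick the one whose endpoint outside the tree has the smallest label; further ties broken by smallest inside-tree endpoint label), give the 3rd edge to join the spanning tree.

Grow the tree from 4 using Prim:
Step 1: frontier [3 4 12, 0 4 15, 2 4 15, 1 4 17] → take 3 4 (12); add 3.
Step 2: frontier [1 3 5, 2 3 9, 0 4 15, 2 4 15, 1 4 17] → take 1 3 (5); add 1.
Step 3: frontier [1 2 6, 2 3 9, 0 4 15, 2 4 15] → take 1 2 (6); add 2.
Step 4: frontier [0 2 11, 0 4 15] → take 0 2 (11); add 0.
The 3rd edge added is 1 2.

1-2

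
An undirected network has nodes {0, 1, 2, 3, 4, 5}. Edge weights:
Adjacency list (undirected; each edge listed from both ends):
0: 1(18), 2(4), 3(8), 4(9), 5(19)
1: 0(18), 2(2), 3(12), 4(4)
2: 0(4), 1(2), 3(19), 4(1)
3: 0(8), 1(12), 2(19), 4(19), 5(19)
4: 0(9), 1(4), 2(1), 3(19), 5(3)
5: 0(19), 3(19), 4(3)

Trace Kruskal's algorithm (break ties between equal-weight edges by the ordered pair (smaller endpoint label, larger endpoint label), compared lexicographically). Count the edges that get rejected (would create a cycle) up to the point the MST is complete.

1

Kruskal's algorithm — process edges by increasing weight (ties by edge label):
2-4 (1): add — endpoints in different components.
1-2 (2): add — endpoints in different components.
4-5 (3): add — endpoints in different components.
0-2 (4): add — endpoints in different components.
1-4 (4): skip — 1 and 4 already connected.
0-3 (8): add — endpoints in different components.
Edges rejected before the tree was complete: 1.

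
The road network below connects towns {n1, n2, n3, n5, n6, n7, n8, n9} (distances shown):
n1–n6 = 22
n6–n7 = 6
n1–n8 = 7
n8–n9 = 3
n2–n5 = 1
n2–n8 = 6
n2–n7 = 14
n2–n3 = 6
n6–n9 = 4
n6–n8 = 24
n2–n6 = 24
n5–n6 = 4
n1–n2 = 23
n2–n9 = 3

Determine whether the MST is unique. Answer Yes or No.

No

Kruskal's algorithm — process edges by increasing weight (ties by edge label):
n2–n5 (1): add — endpoints in different components.
n2–n9 (3): add — endpoints in different components.
n8–n9 (3): add — endpoints in different components.
n5–n6 (4): add — endpoints in different components.
n6–n9 (4): skip — n9 and n6 already connected.
n2–n3 (6): add — endpoints in different components.
n2–n8 (6): skip — n8 and n2 already connected.
n6–n7 (6): add — endpoints in different components.
n1–n8 (7): add — endpoints in different components.
Non-tree edge n6–n9 has weight 4, equal to the heaviest edge on its tree cycle — swapping gives another MST of the same weight. Not unique.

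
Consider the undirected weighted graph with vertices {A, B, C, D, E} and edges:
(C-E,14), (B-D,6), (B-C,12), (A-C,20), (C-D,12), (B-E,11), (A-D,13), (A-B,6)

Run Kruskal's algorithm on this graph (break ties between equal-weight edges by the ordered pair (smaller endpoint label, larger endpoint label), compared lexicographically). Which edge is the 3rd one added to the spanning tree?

B-E

Sort edges by weight, then run Kruskal:
A-B (6): add. Components now {A,B} {C} {D} {E}
B-D (6): add. Components now {A,B,D} {C} {E}
B-E (11): add. Components now {A,B,D,E} {C}
B-C (12): add. Components now {A,B,C,D,E}
The 3rd edge added is B-E.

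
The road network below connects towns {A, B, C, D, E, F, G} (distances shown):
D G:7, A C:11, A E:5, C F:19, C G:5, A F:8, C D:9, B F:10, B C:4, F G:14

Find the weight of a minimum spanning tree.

Prim, starting at C.
Step 1: cheapest edge leaving the tree is B C (4); add B.
Step 2: cheapest edge leaving the tree is C G (5); add G.
Step 3: cheapest edge leaving the tree is D G (7); add D.
Step 4: cheapest edge leaving the tree is B F (10); add F.
Step 5: cheapest edge leaving the tree is A F (8); add A.
Step 6: cheapest edge leaving the tree is A E (5); add E.
MST edges: B C, C G, D G, B F, A F, A E; total weight 4+5+7+10+8+5 = 39.

39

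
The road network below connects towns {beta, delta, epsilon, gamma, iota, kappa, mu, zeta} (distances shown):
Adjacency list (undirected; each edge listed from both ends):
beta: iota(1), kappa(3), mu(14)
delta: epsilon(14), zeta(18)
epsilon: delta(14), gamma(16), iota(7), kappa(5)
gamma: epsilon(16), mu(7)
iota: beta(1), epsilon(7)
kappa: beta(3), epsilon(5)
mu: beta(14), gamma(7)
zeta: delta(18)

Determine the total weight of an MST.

Sort edges by weight, then run Kruskal:
beta iota (1): add — endpoints in different components.
beta kappa (3): add — endpoints in different components.
epsilon kappa (5): add — endpoints in different components.
epsilon iota (7): skip — iota and epsilon already connected.
gamma mu (7): add — endpoints in different components.
beta mu (14): add — endpoints in different components.
delta epsilon (14): add — endpoints in different components.
epsilon gamma (16): skip — epsilon and gamma already connected.
delta zeta (18): add — endpoints in different components.
MST edges: beta iota, beta kappa, epsilon kappa, gamma mu, beta mu, delta epsilon, delta zeta; total weight 1+3+5+7+14+14+18 = 62.

62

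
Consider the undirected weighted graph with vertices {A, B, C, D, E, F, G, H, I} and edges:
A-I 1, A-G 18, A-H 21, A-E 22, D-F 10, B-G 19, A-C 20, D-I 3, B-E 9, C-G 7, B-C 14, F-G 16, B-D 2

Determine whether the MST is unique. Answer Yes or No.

Yes

Kruskal: consider edges lightest-first.
A-I (1): add — endpoints in different components.
B-D (2): add — endpoints in different components.
D-I (3): add — endpoints in different components.
C-G (7): add — endpoints in different components.
B-E (9): add — endpoints in different components.
D-F (10): add — endpoints in different components.
B-C (14): add — endpoints in different components.
F-G (16): skip — F and G already connected.
A-G (18): skip — A and G already connected.
B-G (19): skip — B and G already connected.
A-C (20): skip — A and C already connected.
A-H (21): add — endpoints in different components.
Every non-tree edge has weight strictly greater than the heaviest edge on the tree path between its endpoints, so the MST is unique.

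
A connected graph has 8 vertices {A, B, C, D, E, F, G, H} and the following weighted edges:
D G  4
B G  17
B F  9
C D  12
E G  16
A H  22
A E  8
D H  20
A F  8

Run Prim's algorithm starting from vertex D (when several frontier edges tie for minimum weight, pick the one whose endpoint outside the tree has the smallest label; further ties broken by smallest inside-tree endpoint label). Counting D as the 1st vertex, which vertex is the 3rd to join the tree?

Grow the tree from D using Prim:
Step 1: cheapest edge leaving the tree is D G (4); add G.
Step 2: cheapest edge leaving the tree is C D (12); add C.
Step 3: cheapest edge leaving the tree is E G (16); add E.
Step 4: cheapest edge leaving the tree is A E (8); add A.
Step 5: cheapest edge leaving the tree is A F (8); add F.
Step 6: cheapest edge leaving the tree is B F (9); add B.
Step 7: cheapest edge leaving the tree is D H (20); add H.
Vertex order: D, G, C, E, A, F, B, H. The 3rd vertex is C.

C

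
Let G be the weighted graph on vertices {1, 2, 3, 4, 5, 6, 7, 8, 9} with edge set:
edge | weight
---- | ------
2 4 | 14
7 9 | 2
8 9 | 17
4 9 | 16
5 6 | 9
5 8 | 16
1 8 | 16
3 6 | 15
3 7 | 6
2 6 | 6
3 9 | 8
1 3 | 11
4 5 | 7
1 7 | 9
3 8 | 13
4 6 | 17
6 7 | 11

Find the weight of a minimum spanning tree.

Sort edges by weight, then run Kruskal:
7 9 (2): add — endpoints in different components.
2 6 (6): add — endpoints in different components.
3 7 (6): add — endpoints in different components.
4 5 (7): add — endpoints in different components.
3 9 (8): skip — 3 and 9 already connected.
1 7 (9): add — endpoints in different components.
5 6 (9): add — endpoints in different components.
1 3 (11): skip — 1 and 3 already connected.
6 7 (11): add — endpoints in different components.
3 8 (13): add — endpoints in different components.
MST edges: 7 9, 2 6, 3 7, 4 5, 1 7, 5 6, 6 7, 3 8; total weight 2+6+6+7+9+9+11+13 = 63.

63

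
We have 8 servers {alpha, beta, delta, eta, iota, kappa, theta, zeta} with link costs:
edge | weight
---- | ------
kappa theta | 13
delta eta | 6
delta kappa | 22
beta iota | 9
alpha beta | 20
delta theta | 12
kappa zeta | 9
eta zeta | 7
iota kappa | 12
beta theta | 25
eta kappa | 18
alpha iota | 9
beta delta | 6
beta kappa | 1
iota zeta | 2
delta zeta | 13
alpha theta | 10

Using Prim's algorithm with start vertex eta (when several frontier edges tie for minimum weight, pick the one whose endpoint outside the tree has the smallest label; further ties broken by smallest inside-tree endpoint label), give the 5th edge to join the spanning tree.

Prim's algorithm from eta:
Step 1: cheapest edge leaving the tree is delta eta (6); add delta.
Step 2: cheapest edge leaving the tree is beta delta (6); add beta.
Step 3: cheapest edge leaving the tree is beta kappa (1); add kappa.
Step 4: cheapest edge leaving the tree is eta zeta (7); add zeta.
Step 5: cheapest edge leaving the tree is iota zeta (2); add iota.
Step 6: cheapest edge leaving the tree is alpha iota (9); add alpha.
Step 7: cheapest edge leaving the tree is alpha theta (10); add theta.
The 5th edge added is iota zeta.

iota-zeta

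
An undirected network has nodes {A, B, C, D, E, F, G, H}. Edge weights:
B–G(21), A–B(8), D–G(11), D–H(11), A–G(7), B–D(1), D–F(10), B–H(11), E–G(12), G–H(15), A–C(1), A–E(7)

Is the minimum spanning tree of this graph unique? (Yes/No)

Kruskal's algorithm — process edges by increasing weight (ties by edge label):
A–C (1): add — endpoints in different components.
B–D (1): add — endpoints in different components.
A–E (7): add — endpoints in different components.
A–G (7): add — endpoints in different components.
A–B (8): add — endpoints in different components.
D–F (10): add — endpoints in different components.
B–H (11): add — endpoints in different components.
Non-tree edge D–H has weight 11, equal to the heaviest edge on its tree cycle — swapping gives another MST of the same weight. Not unique.

No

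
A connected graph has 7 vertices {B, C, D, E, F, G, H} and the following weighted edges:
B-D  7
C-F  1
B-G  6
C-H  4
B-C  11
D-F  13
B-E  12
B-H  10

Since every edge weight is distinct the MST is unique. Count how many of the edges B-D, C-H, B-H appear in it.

3

Sort edges by weight, then run Kruskal:
C-F (1): add. Components now {B} {C,F} {D} {E} {G} {H}
C-H (4): add. Components now {B} {C,F,H} {D} {E} {G}
B-G (6): add. Components now {B,G} {C,F,H} {D} {E}
B-D (7): add. Components now {B,D,G} {C,F,H} {E}
B-H (10): add. Components now {B,C,D,F,G,H} {E}
B-C (11): skip — B and C already connected.
B-E (12): add. Components now {B,C,D,E,F,G,H}
MST edge set: {C-F, C-H, B-G, B-D, B-H, B-E}.
Of the listed edges, {B-D, C-H, B-H} are in the MST → 3.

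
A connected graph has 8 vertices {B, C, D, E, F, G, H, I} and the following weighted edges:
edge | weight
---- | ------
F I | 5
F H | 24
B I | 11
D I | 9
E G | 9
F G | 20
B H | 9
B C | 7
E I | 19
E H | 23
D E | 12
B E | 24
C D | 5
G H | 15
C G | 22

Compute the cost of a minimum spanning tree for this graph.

56

Kruskal: consider edges lightest-first.
C D (5): add — endpoints in different components.
F I (5): add — endpoints in different components.
B C (7): add — endpoints in different components.
B H (9): add — endpoints in different components.
D I (9): add — endpoints in different components.
E G (9): add — endpoints in different components.
B I (11): skip — B and I already connected.
D E (12): add — endpoints in different components.
MST edges: C D, F I, B C, B H, D I, E G, D E; total weight 5+5+7+9+9+9+12 = 56.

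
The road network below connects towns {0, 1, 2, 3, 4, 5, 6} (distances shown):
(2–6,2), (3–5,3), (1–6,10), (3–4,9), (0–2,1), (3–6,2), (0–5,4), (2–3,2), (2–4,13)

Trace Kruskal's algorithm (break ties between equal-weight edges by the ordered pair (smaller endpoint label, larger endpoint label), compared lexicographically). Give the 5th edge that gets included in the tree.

3-4

Kruskal: consider edges lightest-first.
0–2 (1): add. Components now {0,2} {1} {3} {4} {5} {6}
2–3 (2): add. Components now {0,2,3} {1} {4} {5} {6}
2–6 (2): add. Components now {0,2,3,6} {1} {4} {5}
3–6 (2): skip — 3 and 6 already connected.
3–5 (3): add. Components now {0,2,3,5,6} {1} {4}
0–5 (4): skip — 0 and 5 already connected.
3–4 (9): add. Components now {0,2,3,4,5,6} {1}
1–6 (10): add. Components now {0,1,2,3,4,5,6}
The 5th edge added is 3–4.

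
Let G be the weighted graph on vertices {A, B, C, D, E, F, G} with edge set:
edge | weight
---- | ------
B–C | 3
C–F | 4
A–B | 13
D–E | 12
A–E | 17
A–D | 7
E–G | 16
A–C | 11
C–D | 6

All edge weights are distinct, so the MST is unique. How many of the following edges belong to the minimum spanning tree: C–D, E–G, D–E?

Kruskal: consider edges lightest-first.
B–C (3): add — endpoints in different components.
C–F (4): add — endpoints in different components.
C–D (6): add — endpoints in different components.
A–D (7): add — endpoints in different components.
A–C (11): skip — A and C already connected.
D–E (12): add — endpoints in different components.
A–B (13): skip — A and B already connected.
E–G (16): add — endpoints in different components.
MST edge set: {B–C, C–F, C–D, A–D, D–E, E–G}.
Of the listed edges, {C–D, E–G, D–E} are in the MST → 3.

3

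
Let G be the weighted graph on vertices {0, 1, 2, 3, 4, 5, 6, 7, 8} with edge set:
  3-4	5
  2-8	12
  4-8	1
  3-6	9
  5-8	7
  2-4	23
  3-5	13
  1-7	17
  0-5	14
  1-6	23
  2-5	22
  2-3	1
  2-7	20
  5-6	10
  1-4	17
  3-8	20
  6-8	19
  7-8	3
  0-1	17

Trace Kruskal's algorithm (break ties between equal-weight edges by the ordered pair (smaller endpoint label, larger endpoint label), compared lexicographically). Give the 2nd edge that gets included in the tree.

4-8

Sort edges by weight, then run Kruskal:
2-3 (1): add — endpoints in different components.
4-8 (1): add — endpoints in different components.
7-8 (3): add — endpoints in different components.
3-4 (5): add — endpoints in different components.
5-8 (7): add — endpoints in different components.
3-6 (9): add — endpoints in different components.
5-6 (10): skip — 5 and 6 already connected.
2-8 (12): skip — 2 and 8 already connected.
3-5 (13): skip — 3 and 5 already connected.
0-5 (14): add — endpoints in different components.
0-1 (17): add — endpoints in different components.
The 2nd edge added is 4-8.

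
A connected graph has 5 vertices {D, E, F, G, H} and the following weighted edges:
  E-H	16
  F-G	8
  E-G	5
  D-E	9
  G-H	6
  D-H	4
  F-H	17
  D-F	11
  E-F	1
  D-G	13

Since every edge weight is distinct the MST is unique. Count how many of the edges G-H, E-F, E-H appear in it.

2

Sort edges by weight, then run Kruskal:
E-F (1): add. Components now {D} {E,F} {G} {H}
D-H (4): add. Components now {D,H} {E,F} {G}
E-G (5): add. Components now {D,H} {E,F,G}
G-H (6): add. Components now {D,E,F,G,H}
MST edge set: {E-F, D-H, E-G, G-H}.
Of the listed edges, {G-H, E-F} are in the MST → 2.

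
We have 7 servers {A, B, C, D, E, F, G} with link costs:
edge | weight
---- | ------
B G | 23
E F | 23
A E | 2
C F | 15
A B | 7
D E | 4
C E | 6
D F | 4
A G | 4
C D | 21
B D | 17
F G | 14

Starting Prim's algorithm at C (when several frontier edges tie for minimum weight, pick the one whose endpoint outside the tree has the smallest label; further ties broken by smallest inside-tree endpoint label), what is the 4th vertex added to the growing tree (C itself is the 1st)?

Grow the tree from C using Prim:
Step 1: frontier [C E 6, C F 15, C D 21] → take C E (6); add E.
Step 2: frontier [C F 15, C D 21, A E 2, D E 4, E F 23] → take A E (2); add A.
Step 3: frontier [A G 4, A B 7, C F 15, C D 21, D E 4, E F 23] → take D E (4); add D.
Step 4: frontier [A G 4, A B 7, C F 15, D F 4, B D 17, E F 23] → take D F (4); add F.
Step 5: frontier [A G 4, A B 7, B D 17, F G 14] → take A G (4); add G.
Step 6: frontier [A B 7, B D 17, B G 23] → take A B (7); add B.
Vertex order: C, E, A, D, F, G, B. The 4th vertex is D.

D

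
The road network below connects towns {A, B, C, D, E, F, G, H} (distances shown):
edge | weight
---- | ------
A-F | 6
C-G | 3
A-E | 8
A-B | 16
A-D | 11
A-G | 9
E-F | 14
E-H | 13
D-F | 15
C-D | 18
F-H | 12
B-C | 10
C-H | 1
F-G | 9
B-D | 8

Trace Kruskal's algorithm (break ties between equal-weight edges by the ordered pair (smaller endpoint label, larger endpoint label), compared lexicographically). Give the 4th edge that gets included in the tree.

Kruskal: consider edges lightest-first.
C-H (1): add — endpoints in different components.
C-G (3): add — endpoints in different components.
A-F (6): add — endpoints in different components.
A-E (8): add — endpoints in different components.
B-D (8): add — endpoints in different components.
A-G (9): add — endpoints in different components.
F-G (9): skip — F and G already connected.
B-C (10): add — endpoints in different components.
The 4th edge added is A-E.

A-E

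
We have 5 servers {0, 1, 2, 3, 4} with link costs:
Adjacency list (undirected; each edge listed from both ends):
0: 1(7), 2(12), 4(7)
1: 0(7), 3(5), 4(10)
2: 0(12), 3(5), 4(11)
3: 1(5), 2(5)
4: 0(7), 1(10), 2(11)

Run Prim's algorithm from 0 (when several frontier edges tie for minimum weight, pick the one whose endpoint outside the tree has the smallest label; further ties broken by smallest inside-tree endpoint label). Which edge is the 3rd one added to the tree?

Prim's algorithm from 0:
Step 1: cheapest edge leaving the tree is 0 1 (7); add 1.
Step 2: cheapest edge leaving the tree is 1 3 (5); add 3.
Step 3: cheapest edge leaving the tree is 2 3 (5); add 2.
Step 4: cheapest edge leaving the tree is 0 4 (7); add 4.
The 3rd edge added is 2 3.

2-3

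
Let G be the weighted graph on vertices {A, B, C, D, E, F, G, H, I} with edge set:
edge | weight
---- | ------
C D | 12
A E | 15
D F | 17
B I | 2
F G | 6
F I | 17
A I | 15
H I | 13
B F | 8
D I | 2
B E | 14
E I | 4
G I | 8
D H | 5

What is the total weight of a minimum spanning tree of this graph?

54

Kruskal: consider edges lightest-first.
B I (2): add — endpoints in different components.
D I (2): add — endpoints in different components.
E I (4): add — endpoints in different components.
D H (5): add — endpoints in different components.
F G (6): add — endpoints in different components.
B F (8): add — endpoints in different components.
G I (8): skip — G and I already connected.
C D (12): add — endpoints in different components.
H I (13): skip — H and I already connected.
B E (14): skip — B and E already connected.
A E (15): add — endpoints in different components.
MST edges: B I, D I, E I, D H, F G, B F, C D, A E; total weight 2+2+4+5+6+8+12+15 = 54.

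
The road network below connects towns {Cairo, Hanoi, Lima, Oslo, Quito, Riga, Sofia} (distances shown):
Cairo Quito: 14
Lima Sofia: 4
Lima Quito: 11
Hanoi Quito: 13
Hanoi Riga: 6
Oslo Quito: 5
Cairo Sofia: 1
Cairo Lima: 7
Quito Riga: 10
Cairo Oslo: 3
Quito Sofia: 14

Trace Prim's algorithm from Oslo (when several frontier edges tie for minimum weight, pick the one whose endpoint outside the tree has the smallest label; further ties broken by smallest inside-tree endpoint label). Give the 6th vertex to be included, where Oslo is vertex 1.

Riga

Prim, starting at Oslo.
Step 1: cheapest edge leaving the tree is Cairo Oslo (3); add Cairo.
Step 2: cheapest edge leaving the tree is Cairo Sofia (1); add Sofia.
Step 3: cheapest edge leaving the tree is Lima Sofia (4); add Lima.
Step 4: cheapest edge leaving the tree is Oslo Quito (5); add Quito.
Step 5: cheapest edge leaving the tree is Quito Riga (10); add Riga.
Step 6: cheapest edge leaving the tree is Hanoi Riga (6); add Hanoi.
Vertex order: Oslo, Cairo, Sofia, Lima, Quito, Riga, Hanoi. The 6th vertex is Riga.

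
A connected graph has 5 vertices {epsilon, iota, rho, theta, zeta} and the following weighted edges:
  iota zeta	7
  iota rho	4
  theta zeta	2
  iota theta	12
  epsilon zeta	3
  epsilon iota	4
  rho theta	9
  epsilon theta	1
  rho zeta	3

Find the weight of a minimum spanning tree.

Prim's algorithm from zeta:
Step 1: cheapest edge leaving the tree is theta zeta (2); add theta.
Step 2: cheapest edge leaving the tree is epsilon theta (1); add epsilon.
Step 3: cheapest edge leaving the tree is rho zeta (3); add rho.
Step 4: cheapest edge leaving the tree is epsilon iota (4); add iota.
MST edges: theta zeta, epsilon theta, rho zeta, epsilon iota; total weight 2+1+3+4 = 10.

10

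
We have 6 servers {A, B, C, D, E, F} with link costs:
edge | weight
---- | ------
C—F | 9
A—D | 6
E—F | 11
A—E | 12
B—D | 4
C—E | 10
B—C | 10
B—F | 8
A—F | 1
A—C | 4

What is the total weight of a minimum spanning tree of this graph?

Kruskal's algorithm — process edges by increasing weight (ties by edge label):
A—F (1): add — endpoints in different components.
A—C (4): add — endpoints in different components.
B—D (4): add — endpoints in different components.
A—D (6): add — endpoints in different components.
B—F (8): skip — B and F already connected.
C—F (9): skip — C and F already connected.
B—C (10): skip — B and C already connected.
C—E (10): add — endpoints in different components.
MST edges: A—F, A—C, B—D, A—D, C—E; total weight 1+4+4+6+10 = 25.

25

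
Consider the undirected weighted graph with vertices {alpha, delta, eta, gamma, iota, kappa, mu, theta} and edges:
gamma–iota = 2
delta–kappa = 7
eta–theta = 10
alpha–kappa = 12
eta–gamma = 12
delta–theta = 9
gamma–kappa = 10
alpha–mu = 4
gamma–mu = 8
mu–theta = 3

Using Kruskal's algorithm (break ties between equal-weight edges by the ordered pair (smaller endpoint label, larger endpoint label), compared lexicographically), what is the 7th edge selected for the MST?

eta-theta

Kruskal: consider edges lightest-first.
gamma–iota (2): add — endpoints in different components.
mu–theta (3): add — endpoints in different components.
alpha–mu (4): add — endpoints in different components.
delta–kappa (7): add — endpoints in different components.
gamma–mu (8): add — endpoints in different components.
delta–theta (9): add — endpoints in different components.
eta–theta (10): add — endpoints in different components.
The 7th edge added is eta–theta.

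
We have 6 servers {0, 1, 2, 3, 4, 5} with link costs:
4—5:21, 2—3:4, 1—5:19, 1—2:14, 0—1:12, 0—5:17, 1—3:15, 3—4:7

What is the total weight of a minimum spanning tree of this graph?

54

Kruskal: consider edges lightest-first.
2—3 (4): add — endpoints in different components.
3—4 (7): add — endpoints in different components.
0—1 (12): add — endpoints in different components.
1—2 (14): add — endpoints in different components.
1—3 (15): skip — 1 and 3 already connected.
0—5 (17): add — endpoints in different components.
MST edges: 2—3, 3—4, 0—1, 1—2, 0—5; total weight 4+7+12+14+17 = 54.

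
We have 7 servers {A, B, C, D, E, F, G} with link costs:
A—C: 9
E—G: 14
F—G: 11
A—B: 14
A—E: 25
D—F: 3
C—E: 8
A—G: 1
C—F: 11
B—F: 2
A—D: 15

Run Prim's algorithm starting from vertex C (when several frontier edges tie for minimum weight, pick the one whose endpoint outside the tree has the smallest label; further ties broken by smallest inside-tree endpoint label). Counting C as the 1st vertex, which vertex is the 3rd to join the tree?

A

Grow the tree from C using Prim:
Step 1: frontier [C—E 8, A—C 9, C—F 11] → take C—E (8); add E.
Step 2: frontier [A—C 9, C—F 11, E—G 14, A—E 25] → take A—C (9); add A.
Step 3: frontier [A—G 1, A—B 14, A—D 15, C—F 11, E—G 14] → take A—G (1); add G.
Step 4: frontier [A—B 14, A—D 15, C—F 11, F—G 11] → take C—F (11); add F.
Step 5: frontier [A—B 14, A—D 15, B—F 2, D—F 3] → take B—F (2); add B.
Step 6: frontier [A—D 15, D—F 3] → take D—F (3); add D.
Vertex order: C, E, A, G, F, B, D. The 3rd vertex is A.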